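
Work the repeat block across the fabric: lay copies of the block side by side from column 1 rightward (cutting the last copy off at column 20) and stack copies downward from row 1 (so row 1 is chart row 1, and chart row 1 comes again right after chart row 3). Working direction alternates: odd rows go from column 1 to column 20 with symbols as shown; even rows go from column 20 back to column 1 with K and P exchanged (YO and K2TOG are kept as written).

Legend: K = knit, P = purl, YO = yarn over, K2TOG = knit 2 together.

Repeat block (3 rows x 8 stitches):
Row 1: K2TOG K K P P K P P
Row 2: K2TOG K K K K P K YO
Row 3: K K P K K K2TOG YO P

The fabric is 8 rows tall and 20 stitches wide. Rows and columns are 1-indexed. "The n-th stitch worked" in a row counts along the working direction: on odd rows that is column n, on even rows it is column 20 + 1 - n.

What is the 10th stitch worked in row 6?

Stitch:
K

Derivation:
Row 6 uses chart row ((6-1) mod 3)+1 = 3. Row 6 is even, so WS.
Chart row 3 tiled across columns 1-20: K K P K K K2TOG YO P K K P K K K2TOG YO P K K P K
WS row: flip the tiled sequence (start at column 20) and apply K<->P; YO and K2TOG stay.
Row 6 as worked: P K P P K YO K2TOG P P K P P K YO K2TOG P P K P P
The 10th stitch worked is K.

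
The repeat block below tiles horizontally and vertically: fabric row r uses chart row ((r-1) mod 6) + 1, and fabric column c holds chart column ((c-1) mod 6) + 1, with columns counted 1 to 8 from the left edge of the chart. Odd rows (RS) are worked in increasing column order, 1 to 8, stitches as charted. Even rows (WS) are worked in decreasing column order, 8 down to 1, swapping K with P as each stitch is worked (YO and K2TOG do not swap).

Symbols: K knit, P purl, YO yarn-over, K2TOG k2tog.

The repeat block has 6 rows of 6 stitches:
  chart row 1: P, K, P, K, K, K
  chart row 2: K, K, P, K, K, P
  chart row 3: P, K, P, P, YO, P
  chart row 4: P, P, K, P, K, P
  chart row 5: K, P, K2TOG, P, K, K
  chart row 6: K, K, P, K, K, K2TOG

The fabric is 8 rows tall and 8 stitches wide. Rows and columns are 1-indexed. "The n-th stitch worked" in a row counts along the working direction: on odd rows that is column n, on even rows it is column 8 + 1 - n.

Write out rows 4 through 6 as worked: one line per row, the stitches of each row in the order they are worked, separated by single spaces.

Row 4: chart row 4, WS - tiled (columns 1-8): P P K P K P P P; work from column 8 back to 1 with K<->P swapped.
Row 5: chart row 5, RS - tile across columns 1-8 and work as-is.
Row 6: chart row 6, WS - tiled (columns 1-8): K K P K K K2TOG K K; work from column 8 back to 1 with K<->P swapped.

Result:
K K K P K P K K
K P K2TOG P K K K P
P P K2TOG P P K P P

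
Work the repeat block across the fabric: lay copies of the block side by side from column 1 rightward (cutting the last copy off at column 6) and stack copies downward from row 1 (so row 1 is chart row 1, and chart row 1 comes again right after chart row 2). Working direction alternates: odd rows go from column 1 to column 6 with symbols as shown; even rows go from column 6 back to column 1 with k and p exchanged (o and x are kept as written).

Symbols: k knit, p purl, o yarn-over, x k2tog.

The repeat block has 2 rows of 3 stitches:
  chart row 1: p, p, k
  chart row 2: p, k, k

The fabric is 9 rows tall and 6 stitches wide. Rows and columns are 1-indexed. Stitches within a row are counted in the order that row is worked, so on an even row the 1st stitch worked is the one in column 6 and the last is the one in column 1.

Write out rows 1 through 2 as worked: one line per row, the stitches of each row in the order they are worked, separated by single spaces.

Row 1: chart row 1, RS - tile across columns 1-6 and work as-is.
Row 2: chart row 2, WS - tiled (columns 1-6): p k k p k k; work from column 6 back to 1 with k<->p swapped.

Result:
p p k p p k
p p k p p k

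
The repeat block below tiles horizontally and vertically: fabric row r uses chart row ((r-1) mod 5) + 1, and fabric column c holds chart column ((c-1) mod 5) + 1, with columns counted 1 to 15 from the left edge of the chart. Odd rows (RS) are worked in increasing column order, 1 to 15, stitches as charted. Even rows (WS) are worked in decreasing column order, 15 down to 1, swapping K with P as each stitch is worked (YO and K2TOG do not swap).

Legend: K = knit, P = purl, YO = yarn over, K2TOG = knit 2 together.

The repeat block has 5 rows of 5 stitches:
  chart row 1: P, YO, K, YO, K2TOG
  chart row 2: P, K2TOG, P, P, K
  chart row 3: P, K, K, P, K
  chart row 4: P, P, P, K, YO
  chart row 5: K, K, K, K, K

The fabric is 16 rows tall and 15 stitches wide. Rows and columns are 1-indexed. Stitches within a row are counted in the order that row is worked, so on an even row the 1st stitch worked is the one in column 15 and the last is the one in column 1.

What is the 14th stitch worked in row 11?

Row 11: (11-1) mod 5 = 0, so use chart row 1. Odd row -> RS.
Chart row 1 tiled across columns 1-15: P YO K YO K2TOG P YO K YO K2TOG P YO K YO K2TOG
RS: work column 1 to column 15, symbols as charted — the tiled row is the row as worked.
The 14th stitch worked is YO.

== STITCH ==
YO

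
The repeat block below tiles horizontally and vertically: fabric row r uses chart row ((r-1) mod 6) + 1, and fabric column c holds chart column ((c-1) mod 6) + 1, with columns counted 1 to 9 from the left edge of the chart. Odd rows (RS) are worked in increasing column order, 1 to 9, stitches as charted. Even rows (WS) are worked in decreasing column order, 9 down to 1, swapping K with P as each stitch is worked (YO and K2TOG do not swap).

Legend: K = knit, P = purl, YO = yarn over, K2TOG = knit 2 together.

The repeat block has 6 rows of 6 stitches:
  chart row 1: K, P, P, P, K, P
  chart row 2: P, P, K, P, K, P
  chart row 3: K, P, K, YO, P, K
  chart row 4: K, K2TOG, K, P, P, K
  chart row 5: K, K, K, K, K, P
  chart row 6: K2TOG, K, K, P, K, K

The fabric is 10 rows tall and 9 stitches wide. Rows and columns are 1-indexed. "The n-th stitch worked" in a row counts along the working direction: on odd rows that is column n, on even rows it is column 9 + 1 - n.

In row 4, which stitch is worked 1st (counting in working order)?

Row 4: (4-1) mod 6 = 3, so use chart row 4. Even row -> WS.
Chart row 4 tiled across columns 1-9: K K2TOG K P P K K K2TOG K
Wrong side: read the tiled row from column 9 down to 1 and exchange K with P (leave YO, K2TOG).
Row 4 as worked: P K2TOG P P K K P K2TOG P
Counting 1 along the worked row gives P.

Stitch:
P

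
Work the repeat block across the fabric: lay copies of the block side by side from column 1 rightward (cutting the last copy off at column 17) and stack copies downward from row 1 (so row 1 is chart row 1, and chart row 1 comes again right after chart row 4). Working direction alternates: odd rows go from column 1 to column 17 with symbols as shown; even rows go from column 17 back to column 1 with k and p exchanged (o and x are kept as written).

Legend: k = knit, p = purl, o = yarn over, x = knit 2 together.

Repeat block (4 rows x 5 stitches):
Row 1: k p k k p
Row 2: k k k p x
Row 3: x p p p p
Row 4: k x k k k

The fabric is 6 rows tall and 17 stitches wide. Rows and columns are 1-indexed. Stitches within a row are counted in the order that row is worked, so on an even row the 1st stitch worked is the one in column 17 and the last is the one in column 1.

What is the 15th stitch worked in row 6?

Result:
p

Derivation:
For row 6: chart row = ((6-1) mod 4) + 1 = 2; this is a WS (even) row.
Chart row 2 tiled across columns 1-17: k k k p x k k k p x k k k p x k k
WS: work from column 17 back to column 1 (reverse the tiled row), swapping k<->p (o and x unchanged).
Row 6 as worked: p p x k p p p x k p p p x k p p p
Counting 15 along the worked row gives p.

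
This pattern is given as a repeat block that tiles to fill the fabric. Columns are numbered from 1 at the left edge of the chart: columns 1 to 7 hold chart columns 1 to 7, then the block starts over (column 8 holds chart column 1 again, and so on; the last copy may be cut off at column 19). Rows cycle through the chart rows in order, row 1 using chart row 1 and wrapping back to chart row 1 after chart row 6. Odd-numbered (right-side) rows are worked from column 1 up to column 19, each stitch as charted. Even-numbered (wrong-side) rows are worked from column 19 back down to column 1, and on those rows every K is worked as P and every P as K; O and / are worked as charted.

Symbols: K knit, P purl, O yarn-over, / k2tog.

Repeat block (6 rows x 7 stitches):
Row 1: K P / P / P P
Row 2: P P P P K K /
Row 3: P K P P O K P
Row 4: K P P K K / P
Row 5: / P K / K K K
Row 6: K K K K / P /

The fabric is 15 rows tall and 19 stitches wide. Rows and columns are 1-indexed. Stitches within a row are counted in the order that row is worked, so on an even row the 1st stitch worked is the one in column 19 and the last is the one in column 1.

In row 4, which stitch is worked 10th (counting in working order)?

Stitch:
K

Derivation:
For row 4: chart row = ((4-1) mod 6) + 1 = 4; this is a WS (even) row.
Chart row 4 tiled across columns 1-19: K P P K K / P K P P K K / P K P P K K
WS row: flip the tiled sequence (start at column 19) and apply K<->P; O and / stay.
Row 4 as worked: P P K K P K / P P K K P K / P P K K P
Stitch 10 in working order -> K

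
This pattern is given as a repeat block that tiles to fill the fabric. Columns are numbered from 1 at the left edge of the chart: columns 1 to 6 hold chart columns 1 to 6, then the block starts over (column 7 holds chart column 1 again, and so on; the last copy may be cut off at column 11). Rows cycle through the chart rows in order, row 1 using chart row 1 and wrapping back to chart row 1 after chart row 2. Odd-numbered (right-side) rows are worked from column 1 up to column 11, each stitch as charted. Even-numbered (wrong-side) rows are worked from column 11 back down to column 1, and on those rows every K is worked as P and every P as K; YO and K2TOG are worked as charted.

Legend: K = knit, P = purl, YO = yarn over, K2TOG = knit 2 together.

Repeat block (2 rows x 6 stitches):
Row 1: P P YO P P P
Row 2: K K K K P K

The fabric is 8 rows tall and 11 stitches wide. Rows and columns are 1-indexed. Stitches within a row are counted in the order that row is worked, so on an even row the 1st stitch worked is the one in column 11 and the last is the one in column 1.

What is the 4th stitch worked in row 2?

Result:
P

Derivation:
Row 2: (2-1) mod 2 = 1, so use chart row 2. Even row -> WS.
Chart row 2 tiled across columns 1-11: K K K K P K K K K K P
WS: work from column 11 back to column 1 (reverse the tiled row), swapping K<->P (YO and K2TOG unchanged).
Row 2 as worked: K P P P P P K P P P P
Stitch 4 in working order -> P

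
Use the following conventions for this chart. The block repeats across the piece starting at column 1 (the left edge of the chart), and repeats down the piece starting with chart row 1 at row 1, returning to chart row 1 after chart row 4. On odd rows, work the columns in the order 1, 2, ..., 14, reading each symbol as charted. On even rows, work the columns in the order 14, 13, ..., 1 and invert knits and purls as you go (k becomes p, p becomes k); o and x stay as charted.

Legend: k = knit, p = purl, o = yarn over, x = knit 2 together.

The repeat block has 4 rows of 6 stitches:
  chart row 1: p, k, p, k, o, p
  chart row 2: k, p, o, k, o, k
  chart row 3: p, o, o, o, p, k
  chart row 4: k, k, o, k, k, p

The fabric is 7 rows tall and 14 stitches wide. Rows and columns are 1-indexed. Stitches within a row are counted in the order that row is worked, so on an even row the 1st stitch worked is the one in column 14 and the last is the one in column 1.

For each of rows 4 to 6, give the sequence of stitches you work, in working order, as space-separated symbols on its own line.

Row 4: chart row 4, WS - tiled (columns 1-14): k k o k k p k k o k k p k k; work from column 14 back to 1 with k<->p swapped.
Row 5: chart row 1, RS - tile across columns 1-14 and work as-is.
Row 6: chart row 2, WS - tiled (columns 1-14): k p o k o k k p o k o k k p; work from column 14 back to 1 with k<->p swapped.

== ROWS AS WORKED ==
p p k p p o p p k p p o p p
p k p k o p p k p k o p p k
k p p o p o k p p o p o k p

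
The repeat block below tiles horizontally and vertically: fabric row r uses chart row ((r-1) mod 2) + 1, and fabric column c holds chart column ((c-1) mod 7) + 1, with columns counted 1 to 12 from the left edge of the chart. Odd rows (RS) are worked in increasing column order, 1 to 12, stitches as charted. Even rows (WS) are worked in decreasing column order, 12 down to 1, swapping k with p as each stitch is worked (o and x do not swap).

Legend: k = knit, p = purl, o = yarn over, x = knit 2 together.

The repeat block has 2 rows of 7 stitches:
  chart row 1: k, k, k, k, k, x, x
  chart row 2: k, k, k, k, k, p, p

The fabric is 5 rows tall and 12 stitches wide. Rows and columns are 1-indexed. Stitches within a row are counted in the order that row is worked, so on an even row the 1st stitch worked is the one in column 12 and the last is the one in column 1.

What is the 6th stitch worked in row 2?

Row 2 uses chart row ((2-1) mod 2)+1 = 2. Row 2 is even, so WS.
Chart row 2 tiled across columns 1-12: k k k k k p p k k k k k
Wrong side: read the tiled row from column 12 down to 1 and exchange k with p (leave o, x).
Row 2 as worked: p p p p p k k p p p p p
The 6th stitch worked is k.

Stitch:
k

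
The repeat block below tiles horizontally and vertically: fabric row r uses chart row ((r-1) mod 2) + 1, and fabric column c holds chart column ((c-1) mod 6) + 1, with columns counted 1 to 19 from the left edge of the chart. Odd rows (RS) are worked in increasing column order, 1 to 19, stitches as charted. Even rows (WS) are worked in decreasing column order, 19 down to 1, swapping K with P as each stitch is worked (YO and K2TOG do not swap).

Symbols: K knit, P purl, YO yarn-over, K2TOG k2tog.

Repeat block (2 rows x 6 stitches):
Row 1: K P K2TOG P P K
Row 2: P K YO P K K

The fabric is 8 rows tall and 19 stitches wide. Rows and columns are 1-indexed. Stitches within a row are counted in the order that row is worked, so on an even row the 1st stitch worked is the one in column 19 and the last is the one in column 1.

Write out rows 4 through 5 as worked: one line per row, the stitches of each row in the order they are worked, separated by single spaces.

== ROWS AS WORKED ==
K P P K YO P K P P K YO P K P P K YO P K
K P K2TOG P P K K P K2TOG P P K K P K2TOG P P K K

Derivation:
Row 4: chart row 2, WS - tiled (columns 1-19): P K YO P K K P K YO P K K P K YO P K K P; work from column 19 back to 1 with K<->P swapped.
Row 5: chart row 1, RS - tile across columns 1-19 and work as-is.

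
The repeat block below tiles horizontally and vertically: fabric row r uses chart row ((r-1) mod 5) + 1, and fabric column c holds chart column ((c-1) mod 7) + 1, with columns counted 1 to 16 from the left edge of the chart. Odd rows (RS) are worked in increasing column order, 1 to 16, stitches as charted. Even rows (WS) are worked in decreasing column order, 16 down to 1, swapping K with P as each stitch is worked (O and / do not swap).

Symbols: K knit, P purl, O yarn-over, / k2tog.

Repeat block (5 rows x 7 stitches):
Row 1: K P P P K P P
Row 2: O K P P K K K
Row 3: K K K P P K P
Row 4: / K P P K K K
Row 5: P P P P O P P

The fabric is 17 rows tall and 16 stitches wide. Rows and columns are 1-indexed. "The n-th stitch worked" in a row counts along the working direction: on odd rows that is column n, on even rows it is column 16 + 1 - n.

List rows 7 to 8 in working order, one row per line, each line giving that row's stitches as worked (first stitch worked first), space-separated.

Row 7: chart row 2, RS - tile across columns 1-16 and work as-is.
Row 8: chart row 3, WS - tiled (columns 1-16): K K K P P K P K K K P P K P K K; work from column 16 back to 1 with K<->P swapped.

== ROWS AS WORKED ==
O K P P K K K O K P P K K K O K
P P K P K K P P P K P K K P P P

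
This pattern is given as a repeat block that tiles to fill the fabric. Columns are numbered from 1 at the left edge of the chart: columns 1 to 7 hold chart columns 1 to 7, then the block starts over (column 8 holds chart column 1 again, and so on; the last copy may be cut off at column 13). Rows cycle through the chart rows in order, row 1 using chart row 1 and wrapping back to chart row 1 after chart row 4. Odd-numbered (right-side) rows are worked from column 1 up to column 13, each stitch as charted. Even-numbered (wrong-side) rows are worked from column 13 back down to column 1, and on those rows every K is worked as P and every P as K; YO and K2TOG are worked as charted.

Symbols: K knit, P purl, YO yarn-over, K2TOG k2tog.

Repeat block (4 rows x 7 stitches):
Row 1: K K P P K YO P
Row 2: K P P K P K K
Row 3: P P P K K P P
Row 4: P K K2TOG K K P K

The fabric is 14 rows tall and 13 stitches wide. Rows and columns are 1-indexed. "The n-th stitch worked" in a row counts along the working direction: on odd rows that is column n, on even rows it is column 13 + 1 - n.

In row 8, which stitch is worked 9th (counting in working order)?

For row 8: chart row = ((8-1) mod 4) + 1 = 4; this is a WS (even) row.
Chart row 4 tiled across columns 1-13: P K K2TOG K K P K P K K2TOG K K P
Wrong side: read the tiled row from column 13 down to 1 and exchange K with P (leave YO, K2TOG).
Row 8 as worked: K P P K2TOG P K P K P P K2TOG P K
Counting 9 along the worked row gives P.

Stitch:
P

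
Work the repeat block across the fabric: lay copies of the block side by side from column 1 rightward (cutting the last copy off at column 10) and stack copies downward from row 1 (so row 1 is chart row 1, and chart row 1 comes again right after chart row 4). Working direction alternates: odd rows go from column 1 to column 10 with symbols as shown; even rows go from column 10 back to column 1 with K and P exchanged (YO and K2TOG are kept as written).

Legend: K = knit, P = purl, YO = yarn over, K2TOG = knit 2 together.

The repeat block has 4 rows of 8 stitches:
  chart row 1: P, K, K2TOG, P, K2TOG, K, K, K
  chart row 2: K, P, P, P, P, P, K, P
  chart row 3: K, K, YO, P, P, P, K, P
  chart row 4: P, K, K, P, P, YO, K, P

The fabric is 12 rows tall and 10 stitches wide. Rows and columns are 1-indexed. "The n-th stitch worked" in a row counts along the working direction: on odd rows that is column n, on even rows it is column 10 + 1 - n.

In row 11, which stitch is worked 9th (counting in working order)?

== STITCH ==
K

Derivation:
For row 11: chart row = ((11-1) mod 4) + 1 = 3; this is a RS (odd) row.
Chart row 3 tiled across columns 1-10: K K YO P P P K P K K
RS row: no reversal, no swap; stitch n worked = column n.
The 9th stitch worked is K.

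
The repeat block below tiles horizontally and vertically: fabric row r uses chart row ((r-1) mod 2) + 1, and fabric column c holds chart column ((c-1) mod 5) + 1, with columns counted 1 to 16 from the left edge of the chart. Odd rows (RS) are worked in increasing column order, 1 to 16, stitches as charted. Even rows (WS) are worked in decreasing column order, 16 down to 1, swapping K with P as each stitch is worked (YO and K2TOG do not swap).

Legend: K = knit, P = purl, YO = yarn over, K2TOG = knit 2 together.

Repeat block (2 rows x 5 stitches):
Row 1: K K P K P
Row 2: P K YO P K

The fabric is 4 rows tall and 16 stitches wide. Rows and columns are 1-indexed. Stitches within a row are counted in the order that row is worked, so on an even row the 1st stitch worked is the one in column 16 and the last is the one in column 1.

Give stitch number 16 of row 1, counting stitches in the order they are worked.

Row 1: (1-1) mod 2 = 0, so use chart row 1. Odd row -> RS.
Chart row 1 tiled across columns 1-16: K K P K P K K P K P K K P K P K
RS row: no reversal, no swap; stitch n worked = column n.
The 16th stitch worked is K.

Stitch:
K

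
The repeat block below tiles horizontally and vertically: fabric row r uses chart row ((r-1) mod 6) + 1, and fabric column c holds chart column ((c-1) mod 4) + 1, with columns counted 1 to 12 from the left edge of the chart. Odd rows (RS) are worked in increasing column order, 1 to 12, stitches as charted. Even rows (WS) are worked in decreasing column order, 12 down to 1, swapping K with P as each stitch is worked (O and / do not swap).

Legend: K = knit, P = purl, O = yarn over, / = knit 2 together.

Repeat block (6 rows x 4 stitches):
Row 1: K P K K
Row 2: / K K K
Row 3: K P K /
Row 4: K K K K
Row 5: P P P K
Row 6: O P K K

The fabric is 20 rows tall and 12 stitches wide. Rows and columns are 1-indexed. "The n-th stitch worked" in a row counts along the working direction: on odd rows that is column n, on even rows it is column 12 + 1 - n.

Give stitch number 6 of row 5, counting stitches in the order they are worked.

For row 5: chart row = ((5-1) mod 6) + 1 = 5; this is a RS (odd) row.
Chart row 5 tiled across columns 1-12: P P P K P P P K P P P K
RS row: no reversal, no swap; stitch n worked = column n.
Counting 6 along the worked row gives P.

== STITCH ==
P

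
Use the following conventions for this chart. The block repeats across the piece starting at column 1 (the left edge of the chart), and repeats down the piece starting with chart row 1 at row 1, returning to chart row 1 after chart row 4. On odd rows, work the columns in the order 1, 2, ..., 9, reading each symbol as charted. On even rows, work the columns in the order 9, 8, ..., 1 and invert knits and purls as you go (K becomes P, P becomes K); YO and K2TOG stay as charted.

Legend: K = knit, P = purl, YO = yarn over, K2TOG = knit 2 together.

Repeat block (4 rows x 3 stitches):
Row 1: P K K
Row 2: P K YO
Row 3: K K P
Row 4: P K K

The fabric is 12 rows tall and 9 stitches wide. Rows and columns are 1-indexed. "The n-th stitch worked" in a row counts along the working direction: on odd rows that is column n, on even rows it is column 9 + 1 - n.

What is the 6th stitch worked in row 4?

== STITCH ==
K

Derivation:
Row 4: (4-1) mod 4 = 3, so use chart row 4. Even row -> WS.
Chart row 4 tiled across columns 1-9: P K K P K K P K K
Wrong side: read the tiled row from column 9 down to 1 and exchange K with P (leave YO, K2TOG).
Row 4 as worked: P P K P P K P P K
Stitch 6 in working order -> K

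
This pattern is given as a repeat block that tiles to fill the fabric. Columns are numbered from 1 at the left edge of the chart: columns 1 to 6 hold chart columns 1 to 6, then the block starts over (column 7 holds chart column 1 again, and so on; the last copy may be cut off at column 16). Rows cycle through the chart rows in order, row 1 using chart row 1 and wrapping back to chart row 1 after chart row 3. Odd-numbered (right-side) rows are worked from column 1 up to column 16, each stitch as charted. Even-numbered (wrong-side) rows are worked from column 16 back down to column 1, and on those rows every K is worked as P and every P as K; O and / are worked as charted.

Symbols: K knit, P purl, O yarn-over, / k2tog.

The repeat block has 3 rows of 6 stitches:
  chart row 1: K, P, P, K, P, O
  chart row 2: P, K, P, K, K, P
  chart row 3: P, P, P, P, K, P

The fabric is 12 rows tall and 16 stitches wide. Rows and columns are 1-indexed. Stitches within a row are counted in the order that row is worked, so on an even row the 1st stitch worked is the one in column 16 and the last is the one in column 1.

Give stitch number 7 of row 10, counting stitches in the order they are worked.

For row 10: chart row = ((10-1) mod 3) + 1 = 1; this is a WS (even) row.
Chart row 1 tiled across columns 1-16: K P P K P O K P P K P O K P P K
WS: work from column 16 back to column 1 (reverse the tiled row), swapping K<->P (O and / unchanged).
Row 10 as worked: P K K P O K P K K P O K P K K P
Counting 7 along the worked row gives P.

== STITCH ==
P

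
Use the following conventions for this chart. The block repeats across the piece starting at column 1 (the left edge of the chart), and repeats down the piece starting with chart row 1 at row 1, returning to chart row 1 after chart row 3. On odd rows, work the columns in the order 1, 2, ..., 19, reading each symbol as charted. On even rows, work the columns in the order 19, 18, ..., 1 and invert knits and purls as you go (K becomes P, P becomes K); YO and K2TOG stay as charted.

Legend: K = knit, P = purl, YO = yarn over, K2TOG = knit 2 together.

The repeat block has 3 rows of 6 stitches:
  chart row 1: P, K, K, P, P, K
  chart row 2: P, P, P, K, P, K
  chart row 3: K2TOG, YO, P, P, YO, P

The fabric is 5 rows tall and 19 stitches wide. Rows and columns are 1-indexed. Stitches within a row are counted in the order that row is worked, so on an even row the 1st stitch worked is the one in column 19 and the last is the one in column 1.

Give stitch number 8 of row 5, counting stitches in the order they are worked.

Row 5 uses chart row ((5-1) mod 3)+1 = 2. Row 5 is odd, so RS.
Chart row 2 tiled across columns 1-19: P P P K P K P P P K P K P P P K P K P
Right side: take the tiled row as-is (worked left to right from column 1).
Counting 8 along the worked row gives P.

== STITCH ==
P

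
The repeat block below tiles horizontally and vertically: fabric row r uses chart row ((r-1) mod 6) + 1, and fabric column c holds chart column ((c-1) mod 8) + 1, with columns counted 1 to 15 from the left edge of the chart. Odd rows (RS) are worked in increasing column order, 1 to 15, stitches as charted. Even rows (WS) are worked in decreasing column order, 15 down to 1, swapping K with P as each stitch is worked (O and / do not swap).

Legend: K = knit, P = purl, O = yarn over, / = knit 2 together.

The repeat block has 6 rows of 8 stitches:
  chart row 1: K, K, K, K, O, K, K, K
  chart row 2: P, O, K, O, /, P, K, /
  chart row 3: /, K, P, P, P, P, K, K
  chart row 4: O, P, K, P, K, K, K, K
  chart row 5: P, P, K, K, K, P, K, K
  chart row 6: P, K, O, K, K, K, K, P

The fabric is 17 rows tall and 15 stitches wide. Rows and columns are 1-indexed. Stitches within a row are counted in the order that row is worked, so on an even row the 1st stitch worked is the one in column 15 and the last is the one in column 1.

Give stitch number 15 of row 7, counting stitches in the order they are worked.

For row 7: chart row = ((7-1) mod 6) + 1 = 1; this is a RS (odd) row.
Chart row 1 tiled across columns 1-15: K K K K O K K K K K K K O K K
RS: work column 1 to column 15, symbols as charted — the tiled row is the row as worked.
Stitch 15 in working order -> K

== STITCH ==
K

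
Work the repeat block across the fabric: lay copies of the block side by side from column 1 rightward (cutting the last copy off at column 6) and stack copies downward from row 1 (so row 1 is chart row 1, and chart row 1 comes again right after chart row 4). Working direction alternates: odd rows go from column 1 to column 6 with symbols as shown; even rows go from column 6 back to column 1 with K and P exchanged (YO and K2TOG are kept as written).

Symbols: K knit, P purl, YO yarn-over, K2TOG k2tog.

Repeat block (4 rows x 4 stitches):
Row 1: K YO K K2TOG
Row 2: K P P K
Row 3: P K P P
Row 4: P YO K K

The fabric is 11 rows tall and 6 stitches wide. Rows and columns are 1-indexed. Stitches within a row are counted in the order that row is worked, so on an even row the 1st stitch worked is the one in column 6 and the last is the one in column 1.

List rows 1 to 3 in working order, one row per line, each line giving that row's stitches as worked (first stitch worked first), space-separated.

Result:
K YO K K2TOG K YO
K P P K K P
P K P P P K

Derivation:
Row 1: chart row 1, RS - tile across columns 1-6 and work as-is.
Row 2: chart row 2, WS - tiled (columns 1-6): K P P K K P; work from column 6 back to 1 with K<->P swapped.
Row 3: chart row 3, RS - tile across columns 1-6 and work as-is.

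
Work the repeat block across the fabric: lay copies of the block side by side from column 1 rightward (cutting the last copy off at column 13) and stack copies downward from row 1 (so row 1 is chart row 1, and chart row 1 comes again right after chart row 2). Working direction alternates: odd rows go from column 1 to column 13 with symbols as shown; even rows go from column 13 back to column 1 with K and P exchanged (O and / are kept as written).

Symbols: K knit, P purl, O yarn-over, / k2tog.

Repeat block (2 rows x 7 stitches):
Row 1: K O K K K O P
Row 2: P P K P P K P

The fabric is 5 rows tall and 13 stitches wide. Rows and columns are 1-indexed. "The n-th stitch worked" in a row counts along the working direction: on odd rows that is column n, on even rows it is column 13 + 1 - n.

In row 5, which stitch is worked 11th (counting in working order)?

Stitch:
K

Derivation:
For row 5: chart row = ((5-1) mod 2) + 1 = 1; this is a RS (odd) row.
Chart row 1 tiled across columns 1-13: K O K K K O P K O K K K O
RS row: no reversal, no swap; stitch n worked = column n.
Stitch 11 in working order -> K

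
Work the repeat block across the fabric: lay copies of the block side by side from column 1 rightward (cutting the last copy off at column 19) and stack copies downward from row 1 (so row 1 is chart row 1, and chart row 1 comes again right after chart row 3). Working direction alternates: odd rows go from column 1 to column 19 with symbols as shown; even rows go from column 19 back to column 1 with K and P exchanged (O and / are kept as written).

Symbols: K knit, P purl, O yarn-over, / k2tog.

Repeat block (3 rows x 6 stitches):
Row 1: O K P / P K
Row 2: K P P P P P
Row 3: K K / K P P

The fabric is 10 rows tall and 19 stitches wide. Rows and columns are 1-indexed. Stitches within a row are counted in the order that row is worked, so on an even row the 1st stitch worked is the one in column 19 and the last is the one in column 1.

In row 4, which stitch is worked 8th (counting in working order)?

Row 4: (4-1) mod 3 = 0, so use chart row 1. Even row -> WS.
Chart row 1 tiled across columns 1-19: O K P / P K O K P / P K O K P / P K O
WS row: flip the tiled sequence (start at column 19) and apply K<->P; O and / stay.
Row 4 as worked: O P K / K P O P K / K P O P K / K P O
Stitch 8 in working order -> P

== STITCH ==
P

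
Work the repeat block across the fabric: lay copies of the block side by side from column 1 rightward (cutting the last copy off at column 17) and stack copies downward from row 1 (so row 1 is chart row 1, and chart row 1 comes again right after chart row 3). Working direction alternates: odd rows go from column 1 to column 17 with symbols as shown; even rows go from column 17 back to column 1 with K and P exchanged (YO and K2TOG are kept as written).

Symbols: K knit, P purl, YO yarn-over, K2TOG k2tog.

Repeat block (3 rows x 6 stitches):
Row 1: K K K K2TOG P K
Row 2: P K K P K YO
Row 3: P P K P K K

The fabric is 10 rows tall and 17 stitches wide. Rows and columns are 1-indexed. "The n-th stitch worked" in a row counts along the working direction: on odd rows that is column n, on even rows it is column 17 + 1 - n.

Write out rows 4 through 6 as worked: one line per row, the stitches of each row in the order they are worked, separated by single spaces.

Row 4: chart row 1, WS - tiled (columns 1-17): K K K K2TOG P K K K K K2TOG P K K K K K2TOG P; work from column 17 back to 1 with K<->P swapped.
Row 5: chart row 2, RS - tile across columns 1-17 and work as-is.
Row 6: chart row 3, WS - tiled (columns 1-17): P P K P K K P P K P K K P P K P K; work from column 17 back to 1 with K<->P swapped.

Result:
K K2TOG P P P P K K2TOG P P P P K K2TOG P P P
P K K P K YO P K K P K YO P K K P K
P K P K K P P K P K K P P K P K K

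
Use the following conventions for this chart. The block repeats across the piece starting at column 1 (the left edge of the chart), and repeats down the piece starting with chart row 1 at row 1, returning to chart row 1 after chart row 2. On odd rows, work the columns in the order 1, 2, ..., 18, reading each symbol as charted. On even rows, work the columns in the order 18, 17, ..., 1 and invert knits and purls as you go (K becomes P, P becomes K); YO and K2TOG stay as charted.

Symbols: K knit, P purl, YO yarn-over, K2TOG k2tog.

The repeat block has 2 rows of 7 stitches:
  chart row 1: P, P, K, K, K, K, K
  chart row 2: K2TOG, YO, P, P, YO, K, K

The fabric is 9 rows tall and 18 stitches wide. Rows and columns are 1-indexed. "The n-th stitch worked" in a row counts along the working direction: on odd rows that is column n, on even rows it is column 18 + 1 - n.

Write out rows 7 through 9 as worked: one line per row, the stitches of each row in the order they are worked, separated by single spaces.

== ROWS AS WORKED ==
P P K K K K K P P K K K K K P P K K
K K YO K2TOG P P YO K K YO K2TOG P P YO K K YO K2TOG
P P K K K K K P P K K K K K P P K K

Derivation:
Row 7: chart row 1, RS - tile across columns 1-18 and work as-is.
Row 8: chart row 2, WS - tiled (columns 1-18): K2TOG YO P P YO K K K2TOG YO P P YO K K K2TOG YO P P; work from column 18 back to 1 with K<->P swapped.
Row 9: chart row 1, RS - tile across columns 1-18 and work as-is.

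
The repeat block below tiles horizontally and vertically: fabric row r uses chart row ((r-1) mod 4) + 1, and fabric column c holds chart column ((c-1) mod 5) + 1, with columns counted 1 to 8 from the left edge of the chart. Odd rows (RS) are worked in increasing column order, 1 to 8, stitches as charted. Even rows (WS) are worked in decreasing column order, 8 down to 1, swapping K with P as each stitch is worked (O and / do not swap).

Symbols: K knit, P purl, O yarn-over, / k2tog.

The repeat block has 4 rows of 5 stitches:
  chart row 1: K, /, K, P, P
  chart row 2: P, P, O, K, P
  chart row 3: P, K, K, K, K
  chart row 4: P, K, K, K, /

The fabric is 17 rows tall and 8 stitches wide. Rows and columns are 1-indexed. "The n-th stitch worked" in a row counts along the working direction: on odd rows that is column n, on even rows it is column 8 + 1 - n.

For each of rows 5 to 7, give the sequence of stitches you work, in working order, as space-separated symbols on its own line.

Row 5: chart row 1, RS - tile across columns 1-8 and work as-is.
Row 6: chart row 2, WS - tiled (columns 1-8): P P O K P P P O; work from column 8 back to 1 with K<->P swapped.
Row 7: chart row 3, RS - tile across columns 1-8 and work as-is.

Rows as worked:
K / K P P K / K
O K K K P O K K
P K K K K P K K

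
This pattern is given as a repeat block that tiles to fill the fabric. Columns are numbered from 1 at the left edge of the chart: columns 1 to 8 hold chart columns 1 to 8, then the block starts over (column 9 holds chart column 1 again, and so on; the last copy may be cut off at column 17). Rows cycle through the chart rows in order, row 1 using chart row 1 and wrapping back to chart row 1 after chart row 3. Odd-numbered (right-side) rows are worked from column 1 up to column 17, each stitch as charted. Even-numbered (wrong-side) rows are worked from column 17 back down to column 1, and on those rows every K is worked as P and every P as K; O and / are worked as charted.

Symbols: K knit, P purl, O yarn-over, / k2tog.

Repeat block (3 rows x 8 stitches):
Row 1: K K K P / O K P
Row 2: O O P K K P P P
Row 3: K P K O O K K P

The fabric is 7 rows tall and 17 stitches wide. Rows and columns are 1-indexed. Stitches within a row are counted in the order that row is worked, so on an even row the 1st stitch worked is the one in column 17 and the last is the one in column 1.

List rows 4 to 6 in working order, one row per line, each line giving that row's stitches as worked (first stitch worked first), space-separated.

== ROWS AS WORKED ==
P K P O / K P P P K P O / K P P P
O O P K K P P P O O P K K P P P O
P K P P O O P K P K P P O O P K P

Derivation:
Row 4: chart row 1, WS - tiled (columns 1-17): K K K P / O K P K K K P / O K P K; work from column 17 back to 1 with K<->P swapped.
Row 5: chart row 2, RS - tile across columns 1-17 and work as-is.
Row 6: chart row 3, WS - tiled (columns 1-17): K P K O O K K P K P K O O K K P K; work from column 17 back to 1 with K<->P swapped.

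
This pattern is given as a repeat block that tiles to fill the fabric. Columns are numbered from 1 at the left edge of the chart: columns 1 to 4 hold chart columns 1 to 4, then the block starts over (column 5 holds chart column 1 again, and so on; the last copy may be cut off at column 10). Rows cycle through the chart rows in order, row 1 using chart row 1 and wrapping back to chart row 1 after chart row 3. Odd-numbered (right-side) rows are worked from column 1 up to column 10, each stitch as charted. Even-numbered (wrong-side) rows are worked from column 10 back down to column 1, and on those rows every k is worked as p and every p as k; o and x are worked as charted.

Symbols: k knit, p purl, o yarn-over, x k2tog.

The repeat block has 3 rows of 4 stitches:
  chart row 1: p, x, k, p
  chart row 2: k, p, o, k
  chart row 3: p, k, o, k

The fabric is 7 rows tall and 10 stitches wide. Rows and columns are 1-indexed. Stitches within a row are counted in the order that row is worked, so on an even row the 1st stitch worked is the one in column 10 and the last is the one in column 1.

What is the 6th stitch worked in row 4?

Stitch:
k

Derivation:
For row 4: chart row = ((4-1) mod 3) + 1 = 1; this is a WS (even) row.
Chart row 1 tiled across columns 1-10: p x k p p x k p p x
Wrong side: read the tiled row from column 10 down to 1 and exchange k with p (leave o, x).
Row 4 as worked: x k k p x k k p x k
Counting 6 along the worked row gives k.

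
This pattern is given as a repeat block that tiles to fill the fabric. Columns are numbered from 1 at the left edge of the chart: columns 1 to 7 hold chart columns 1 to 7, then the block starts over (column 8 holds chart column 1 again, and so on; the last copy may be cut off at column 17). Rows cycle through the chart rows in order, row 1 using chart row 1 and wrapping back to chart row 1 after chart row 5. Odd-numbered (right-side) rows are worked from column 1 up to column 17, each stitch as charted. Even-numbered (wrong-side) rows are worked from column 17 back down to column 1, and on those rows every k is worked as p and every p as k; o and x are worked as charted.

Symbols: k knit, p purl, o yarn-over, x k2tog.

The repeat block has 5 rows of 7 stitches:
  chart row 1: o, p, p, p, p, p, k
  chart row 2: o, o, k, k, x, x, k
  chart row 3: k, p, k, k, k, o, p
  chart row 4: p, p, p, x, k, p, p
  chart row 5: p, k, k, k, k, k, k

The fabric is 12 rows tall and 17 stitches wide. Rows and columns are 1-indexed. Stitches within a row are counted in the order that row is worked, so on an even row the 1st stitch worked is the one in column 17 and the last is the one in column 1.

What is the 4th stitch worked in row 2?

Stitch:
p

Derivation:
Row 2 uses chart row ((2-1) mod 5)+1 = 2. Row 2 is even, so WS.
Chart row 2 tiled across columns 1-17: o o k k x x k o o k k x x k o o k
Wrong side: read the tiled row from column 17 down to 1 and exchange k with p (leave o, x).
Row 2 as worked: p o o p x x p p o o p x x p p o o
Stitch 4 in working order -> p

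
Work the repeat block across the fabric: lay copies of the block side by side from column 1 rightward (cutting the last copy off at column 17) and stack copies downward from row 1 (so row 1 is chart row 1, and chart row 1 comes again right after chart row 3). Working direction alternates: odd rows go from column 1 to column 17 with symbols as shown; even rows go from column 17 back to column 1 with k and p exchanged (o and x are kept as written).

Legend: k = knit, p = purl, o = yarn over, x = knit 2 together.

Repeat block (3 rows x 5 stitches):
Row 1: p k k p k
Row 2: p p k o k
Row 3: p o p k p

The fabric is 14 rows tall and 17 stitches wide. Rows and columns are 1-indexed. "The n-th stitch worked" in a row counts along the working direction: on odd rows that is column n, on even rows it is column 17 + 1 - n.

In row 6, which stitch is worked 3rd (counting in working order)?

For row 6: chart row = ((6-1) mod 3) + 1 = 3; this is a WS (even) row.
Chart row 3 tiled across columns 1-17: p o p k p p o p k p p o p k p p o
WS row: flip the tiled sequence (start at column 17) and apply k<->p; o and x stay.
Row 6 as worked: o k k p k o k k p k o k k p k o k
The 3rd stitch worked is k.

== STITCH ==
k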